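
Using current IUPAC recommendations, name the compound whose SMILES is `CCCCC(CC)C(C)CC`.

The longest continuous carbon chain has 8 atoms, so the parent hydride is octane.
The numbering direction is chosen so that the substituent locant set {3,4} is lower than {5,6} at the first point of difference.
With this numbering: an ethyl group at C-4; a methyl group at C-3.
Prefixes are listed alphabetically: ethyl, methyl.
Assembling the pieces gives 4-ethyl-3-methyloctane.

4-ethyl-3-methyloctane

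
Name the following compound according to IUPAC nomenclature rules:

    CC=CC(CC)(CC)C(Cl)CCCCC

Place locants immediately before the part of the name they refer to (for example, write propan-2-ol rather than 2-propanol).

Counting along the main chain through the multiple bond gives 10 carbons: the parent is decane.
There is one C=C double bond, indicated by the ending -ene.
Number the chain so that numbering from this end puts the double bond at C-2 rather than C-8.
That gives the double bond between C-2 and C-3; a chloro group at C-5; two ethyl groups at C-4.
Prefixes are listed alphabetically: chloro, ethyl.
Putting it together: 5-chloro-4,4-diethyldec-2-ene.

5-chloro-4,4-diethyldec-2-ene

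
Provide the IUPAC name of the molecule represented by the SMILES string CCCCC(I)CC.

3-iodoheptane

The longest continuous carbon chain has 7 atoms, so the parent hydride is heptane.
The numbering direction is chosen so that the substituent locant set {3} is lower than {5} at the first point of difference.
That gives an iodo group at C-3.
The name is 3-iodoheptane.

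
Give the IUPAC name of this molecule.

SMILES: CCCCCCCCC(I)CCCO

4-iodododecan-1-ol

The longest carbon chain that includes the –OH group has 12 carbons, so the parent hydride is dodecane.
An alcohol (–OH) is the principal characteristic group, giving the suffix -ol.
The numbering direction is chosen so that numbering from this end puts the hydroxyl group at C-1 rather than C-12.
With this numbering: the hydroxyl at C-1; an iodo group at C-4.
Assembling the pieces gives 4-iodododecan-1-ol.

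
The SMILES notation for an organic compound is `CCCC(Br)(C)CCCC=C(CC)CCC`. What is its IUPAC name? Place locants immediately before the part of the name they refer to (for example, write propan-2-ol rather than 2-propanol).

Counting along the main chain through the multiple bond gives 12 carbons: the parent is dodecane.
The chain contains a C=C double bond, so the unsaturation ending is -ene.
The numbering direction is chosen so that numbering from this end puts the double bond at C-4 rather than C-8.
With this numbering: the double bond between C-4 and C-5; a bromo group at C-9; an ethyl group at C-4; a methyl group at C-9.
Prefixes are listed alphabetically: bromo, ethyl, methyl.
The name is 9-bromo-4-ethyl-9-methyldodec-4-ene.

9-bromo-4-ethyl-9-methyldodec-4-ene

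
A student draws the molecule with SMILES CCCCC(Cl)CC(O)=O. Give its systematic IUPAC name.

3-chloroheptanoic acid

The longest carbon chain that includes the –COOH group has 7 carbons, so the parent hydride is heptane.
The highest-priority functional group is a carboxylic acid (terminal –COOH), so the name ends in -oic acid.
Number the chain so that the carboxylic acid carbon is C-1 by definition.
This places a chloro group at C-3.
Assembling the pieces gives 3-chloroheptanoic acid.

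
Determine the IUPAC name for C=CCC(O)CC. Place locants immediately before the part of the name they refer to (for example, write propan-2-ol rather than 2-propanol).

Counting along the main chain through the –OH group and the multiple bond gives 6 carbons: the parent is hexane.
The principal characteristic group is an alcohol (–OH), named with the suffix -ol.
There is one C=C double bond, indicated by the ending -ene.
Number the chain so that numbering from this end puts the hydroxyl group at C-3 rather than C-4.
That gives the hydroxyl at C-3; the double bond between C-5 and C-6.
The name is hex-5-en-3-ol.

hex-5-en-3-ol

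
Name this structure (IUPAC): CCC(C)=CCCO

Counting along the main chain through the –OH group and the multiple bond gives 6 carbons: the parent is hexane.
The principal characteristic group is an alcohol (–OH), named with the suffix -ol.
There is one C=C double bond, indicated by the ending -ene.
Choose the numbering such that numbering from this end puts the hydroxyl group at C-1 rather than C-6.
This places the hydroxyl at C-1; the double bond between C-3 and C-4; a methyl group at C-4.
The name is 4-methylhex-3-en-1-ol.

4-methylhex-3-en-1-ol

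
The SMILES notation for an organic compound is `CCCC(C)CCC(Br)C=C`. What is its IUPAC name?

Counting along the main chain through the multiple bond gives 9 carbons: the parent is nonane.
A C=C double bond in the chain gives the infix -ene-.
Choose the numbering such that numbering from this end puts the double bond at C-1 rather than C-8.
With this numbering: the double bond between C-1 and C-2; a bromo group at C-3; a methyl group at C-6.
The substituents are ordered alphabetically, ignoring any di-/tri- multipliers.
The name is 3-bromo-6-methylnon-1-ene.

3-bromo-6-methylnon-1-ene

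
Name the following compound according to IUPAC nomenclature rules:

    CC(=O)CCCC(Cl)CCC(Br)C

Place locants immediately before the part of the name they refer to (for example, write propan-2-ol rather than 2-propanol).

The longest chain bearing the carbonyl is 10 carbons long (decane).
The principal characteristic group is a ketone (C=O on an internal carbon), named with the suffix -one.
The numbering direction is chosen so that numbering from this end puts the carbonyl group at C-2 rather than C-9.
With this numbering: the carbonyl at C-2; a bromo group at C-9; a chloro group at C-6.
The substituents are ordered alphabetically, ignoring any di-/tri- multipliers.
Assembling the pieces gives 9-bromo-6-chlorodecan-2-one.

9-bromo-6-chlorodecan-2-one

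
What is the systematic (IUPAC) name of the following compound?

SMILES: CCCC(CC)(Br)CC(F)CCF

5-bromo-5-ethyl-1,3-difluorooctane

The longest carbon chain is 8 atoms: the parent is octane.
Number the chain so that the substituent locant set {1,3,5,5} is lower than {4,4,6,8} at the first point of difference.
This places a bromo group at C-5; an ethyl group at C-5; fluoro groups at C-1 and C-3.
Prefixes are listed alphabetically: bromo, ethyl, fluoro.
Putting it together: 5-bromo-5-ethyl-1,3-difluorooctane.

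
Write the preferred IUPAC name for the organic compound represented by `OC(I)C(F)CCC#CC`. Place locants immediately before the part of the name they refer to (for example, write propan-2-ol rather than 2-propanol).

Counting along the main chain through the –OH group and the multiple bond gives 7 carbons: the parent is heptane.
An alcohol (–OH) is the principal characteristic group, giving the suffix -ol.
A C≡C triple bond in the chain gives the infix -yne-.
The numbering direction is chosen so that numbering from this end puts the hydroxyl group at C-1 rather than C-7.
This places the hydroxyl at C-1; the triple bond between C-5 and C-6; a fluoro group at C-2; an iodo group at C-1.
Prefixes are listed alphabetically: fluoro, iodo.
The name is 2-fluoro-1-iodohept-5-yn-1-ol.

2-fluoro-1-iodohept-5-yn-1-ol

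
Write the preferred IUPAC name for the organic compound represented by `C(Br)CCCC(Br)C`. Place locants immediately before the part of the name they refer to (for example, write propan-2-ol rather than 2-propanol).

1,5-dibromohexane

The longest carbon chain is 6 atoms: the parent is hexane.
The numbering direction is chosen so that the substituent locant set {1,5} is lower than {2,6} at the first point of difference.
This places bromo groups at C-1 and C-5.
The name is 1,5-dibromohexane.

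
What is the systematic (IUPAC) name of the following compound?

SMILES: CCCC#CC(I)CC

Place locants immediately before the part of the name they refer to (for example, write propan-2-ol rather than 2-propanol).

3-iodooct-4-yne

The longest chain bearing the multiple bond is 8 carbons long (octane).
The chain contains a C≡C triple bond, so the unsaturation ending is -yne.
Number the chain so that the substituent locant set {3} is lower than {6} at the first point of difference.
That gives the triple bond between C-4 and C-5; an iodo group at C-3.
Putting it together: 3-iodooct-4-yne.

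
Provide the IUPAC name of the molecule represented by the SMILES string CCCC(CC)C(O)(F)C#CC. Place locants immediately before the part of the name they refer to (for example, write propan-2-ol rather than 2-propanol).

Counting along the main chain through the –OH group and the multiple bond gives 8 carbons: the parent is octane.
The principal characteristic group is an alcohol (–OH), named with the suffix -ol.
There is one C≡C triple bond, indicated by the ending -yne.
Number the chain so that numbering from this end puts the hydroxyl group at C-4 rather than C-5.
This places the hydroxyl at C-4; the triple bond between C-2 and C-3; an ethyl group at C-5; a fluoro group at C-4.
Substituent prefixes are cited in alphabetical order (multiplying prefixes like di-/tri- are ignored for ordering).
Assembling the pieces gives 5-ethyl-4-fluorooct-2-yn-4-ol.

5-ethyl-4-fluorooct-2-yn-4-ol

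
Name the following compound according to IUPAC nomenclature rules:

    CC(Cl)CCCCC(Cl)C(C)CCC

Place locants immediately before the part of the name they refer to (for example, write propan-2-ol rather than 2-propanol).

The longest continuous carbon chain has 11 atoms, so the parent hydride is undecane.
Number the chain so that the substituent locant set {2,7,8} is lower than {4,5,10} at the first point of difference.
With this numbering: chloro groups at C-2 and C-7; a methyl group at C-8.
Prefixes are listed alphabetically: chloro, methyl.
Assembling the pieces gives 2,7-dichloro-8-methylundecane.

2,7-dichloro-8-methylundecane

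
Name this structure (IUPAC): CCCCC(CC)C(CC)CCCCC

The parent chain contains 11 carbons (undecane).
Choose the numbering such that the substituent locant set {5,6} is lower than {6,7} at the first point of difference.
With this numbering: ethyl groups at C-5 and C-6.
Putting it together: 5,6-diethylundecane.

5,6-diethylundecane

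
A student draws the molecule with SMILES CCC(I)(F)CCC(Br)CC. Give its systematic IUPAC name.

The longest carbon chain is 8 atoms: the parent is octane.
Number the chain so that the substituent locant set {3,3,6} is lower than {3,6,6} at the first point of difference.
That gives a bromo group at C-6; a fluoro group at C-3; an iodo group at C-3.
Substituent prefixes are cited in alphabetical order (multiplying prefixes like di-/tri- are ignored for ordering).
The name is 6-bromo-3-fluoro-3-iodooctane.

6-bromo-3-fluoro-3-iodooctane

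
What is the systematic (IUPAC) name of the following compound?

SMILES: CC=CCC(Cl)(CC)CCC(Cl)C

The longest carbon chain that includes the multiple bond has 9 carbons, so the parent hydride is nonane.
A C=C double bond in the chain gives the infix -ene-.
The numbering direction is chosen so that numbering from this end puts the double bond at C-2 rather than C-7.
With this numbering: the double bond between C-2 and C-3; chloro groups at C-5 and C-8; an ethyl group at C-5.
The substituents are ordered alphabetically, ignoring any di-/tri- multipliers.
The name is 5,8-dichloro-5-ethylnon-2-ene.

5,8-dichloro-5-ethylnon-2-ene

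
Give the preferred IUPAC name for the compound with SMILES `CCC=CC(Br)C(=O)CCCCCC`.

5-bromododec-3-en-6-one

Counting along the main chain through the carbonyl and the multiple bond gives 12 carbons: the parent is dodecane.
A ketone (C=O on an internal carbon) is the principal characteristic group, giving the suffix -one.
The chain contains a C=C double bond, so the unsaturation ending is -ene.
Choose the numbering such that numbering from this end puts the carbonyl group at C-6 rather than C-7.
This places the carbonyl at C-6; the double bond between C-3 and C-4; a bromo group at C-5.
Putting it together: 5-bromododec-3-en-6-one.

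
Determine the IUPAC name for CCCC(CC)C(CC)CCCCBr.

The longest carbon chain is 9 atoms: the parent is nonane.
The numbering direction is chosen so that the substituent locant set {1,5,6} is lower than {4,5,9} at the first point of difference.
This places a bromo group at C-1; ethyl groups at C-5 and C-6.
Prefixes are listed alphabetically: bromo, ethyl.
Putting it together: 1-bromo-5,6-diethylnonane.

1-bromo-5,6-diethylnonane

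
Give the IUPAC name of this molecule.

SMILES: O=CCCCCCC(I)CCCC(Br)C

11-bromo-7-iodododecanal

The longest chain bearing the –CHO group is 12 carbons long (dodecane).
The principal characteristic group is an aldehyde (terminal –CHO), named with the suffix -al.
The numbering direction is chosen so that the aldehyde carbon is C-1 by definition.
This places a bromo group at C-11; an iodo group at C-7.
Prefixes are listed alphabetically: bromo, iodo.
Assembling the pieces gives 11-bromo-7-iodododecanal.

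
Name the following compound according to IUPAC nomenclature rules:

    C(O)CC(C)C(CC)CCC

4-ethyl-3-methylheptan-1-ol

The longest carbon chain that includes the –OH group has 7 carbons, so the parent hydride is heptane.
The highest-priority functional group is an alcohol (–OH), so the name ends in -ol.
Choose the numbering such that numbering from this end puts the hydroxyl group at C-1 rather than C-7.
This places the hydroxyl at C-1; an ethyl group at C-4; a methyl group at C-3.
Substituent prefixes are cited in alphabetical order (multiplying prefixes like di-/tri- are ignored for ordering).
The name is 4-ethyl-3-methylheptan-1-ol.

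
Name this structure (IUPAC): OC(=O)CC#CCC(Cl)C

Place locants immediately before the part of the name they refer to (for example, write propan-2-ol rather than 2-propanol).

6-chlorohept-3-ynoic acid

The longest chain bearing the –COOH group and the multiple bond is 7 carbons long (heptane).
The principal characteristic group is a carboxylic acid (terminal –COOH), named with the suffix -oic acid.
The chain contains a C≡C triple bond, so the unsaturation ending is -yne.
Number the chain so that the carboxylic acid carbon is C-1 by definition.
This places the triple bond between C-3 and C-4; a chloro group at C-6.
Assembling the pieces gives 6-chlorohept-3-ynoic acid.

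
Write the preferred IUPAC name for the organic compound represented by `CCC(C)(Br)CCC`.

The parent chain contains 6 carbons (hexane).
Choose the numbering such that the substituent locant set {3,3} is lower than {4,4} at the first point of difference.
This places a bromo group at C-3; a methyl group at C-3.
Substituent prefixes are cited in alphabetical order (multiplying prefixes like di-/tri- are ignored for ordering).
Assembling the pieces gives 3-bromo-3-methylhexane.

3-bromo-3-methylhexane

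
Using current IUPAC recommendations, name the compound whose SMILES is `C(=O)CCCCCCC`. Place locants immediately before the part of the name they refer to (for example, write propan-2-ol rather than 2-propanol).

The longest carbon chain that includes the –CHO group has 8 carbons, so the parent hydride is octane.
An aldehyde (terminal –CHO) is the principal characteristic group, giving the suffix -al.
The numbering direction is chosen so that the aldehyde carbon is C-1 by definition.
The name is octanal.

octanal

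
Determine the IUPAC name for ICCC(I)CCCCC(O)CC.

The longest carbon chain that includes the –OH group has 10 carbons, so the parent hydride is decane.
The principal characteristic group is an alcohol (–OH), named with the suffix -ol.
Choose the numbering such that numbering from this end puts the hydroxyl group at C-3 rather than C-8.
That gives the hydroxyl at C-3; iodo groups at C-8 and C-10.
Putting it together: 8,10-diiododecan-3-ol.

8,10-diiododecan-3-ol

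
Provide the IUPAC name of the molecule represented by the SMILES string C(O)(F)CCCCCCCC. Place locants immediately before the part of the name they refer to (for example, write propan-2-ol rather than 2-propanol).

The longest chain bearing the –OH group is 9 carbons long (nonane).
An alcohol (–OH) is the principal characteristic group, giving the suffix -ol.
The numbering direction is chosen so that numbering from this end puts the hydroxyl group at C-1 rather than C-9.
This places the hydroxyl at C-1; a fluoro group at C-1.
Assembling the pieces gives 1-fluorononan-1-ol.

1-fluorononan-1-ol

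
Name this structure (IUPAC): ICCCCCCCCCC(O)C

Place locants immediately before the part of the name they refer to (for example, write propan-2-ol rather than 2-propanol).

11-iodoundecan-2-ol

Counting along the main chain through the –OH group gives 11 carbons: the parent is undecane.
An alcohol (–OH) is the principal characteristic group, giving the suffix -ol.
Number the chain so that numbering from this end puts the hydroxyl group at C-2 rather than C-10.
With this numbering: the hydroxyl at C-2; an iodo group at C-11.
The name is 11-iodoundecan-2-ol.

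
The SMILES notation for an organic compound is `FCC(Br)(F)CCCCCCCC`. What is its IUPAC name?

The longest carbon chain is 10 atoms: the parent is decane.
Number the chain so that the substituent locant set {1,2,2} is lower than {9,9,10} at the first point of difference.
That gives a bromo group at C-2; fluoro groups at C-1 and C-2.
Substituent prefixes are cited in alphabetical order (multiplying prefixes like di-/tri- are ignored for ordering).
The name is 2-bromo-1,2-difluorodecane.

2-bromo-1,2-difluorodecane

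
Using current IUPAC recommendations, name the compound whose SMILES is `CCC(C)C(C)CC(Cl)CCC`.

The longest continuous carbon chain has 9 atoms, so the parent hydride is nonane.
The numbering direction is chosen so that the substituent locant set {3,4,6} is lower than {4,6,7} at the first point of difference.
That gives a chloro group at C-6; methyl groups at C-3 and C-4.
The substituents are ordered alphabetically, ignoring any di-/tri- multipliers.
Assembling the pieces gives 6-chloro-3,4-dimethylnonane.

6-chloro-3,4-dimethylnonane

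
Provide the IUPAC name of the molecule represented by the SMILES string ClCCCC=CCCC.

The longest chain bearing the multiple bond is 8 carbons long (octane).
A C=C double bond in the chain gives the infix -ene-.
Number the chain so that the substituent locant set {1} is lower than {8} at the first point of difference.
That gives the double bond between C-4 and C-5; a chloro group at C-1.
The name is 1-chlorooct-4-ene.

1-chlorooct-4-ene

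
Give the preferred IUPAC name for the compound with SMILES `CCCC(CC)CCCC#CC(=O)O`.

The longest carbon chain that includes the –COOH group and the multiple bond has 10 carbons, so the parent hydride is decane.
The highest-priority functional group is a carboxylic acid (terminal –COOH), so the name ends in -oic acid.
There is one C≡C triple bond, indicated by the ending -yne.
Number the chain so that the carboxylic acid carbon is C-1 by definition.
With this numbering: the triple bond between C-2 and C-3; an ethyl group at C-7.
The name is 7-ethyldec-2-ynoic acid.

7-ethyldec-2-ynoic acid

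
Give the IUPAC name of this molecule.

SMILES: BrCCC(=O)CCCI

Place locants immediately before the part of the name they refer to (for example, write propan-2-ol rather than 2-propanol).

1-bromo-6-iodohexan-3-one

The longest carbon chain that includes the carbonyl has 6 carbons, so the parent hydride is hexane.
The principal characteristic group is a ketone (C=O on an internal carbon), named with the suffix -one.
Number the chain so that numbering from this end puts the carbonyl group at C-3 rather than C-4.
This places the carbonyl at C-3; a bromo group at C-1; an iodo group at C-6.
The substituents are ordered alphabetically, ignoring any di-/tri- multipliers.
Putting it together: 1-bromo-6-iodohexan-3-one.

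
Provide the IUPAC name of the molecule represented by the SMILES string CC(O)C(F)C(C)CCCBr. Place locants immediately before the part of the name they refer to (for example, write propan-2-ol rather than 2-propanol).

7-bromo-3-fluoro-4-methylheptan-2-ol

The longest carbon chain that includes the –OH group has 7 carbons, so the parent hydride is heptane.
The highest-priority functional group is an alcohol (–OH), so the name ends in -ol.
Choose the numbering such that numbering from this end puts the hydroxyl group at C-2 rather than C-6.
This places the hydroxyl at C-2; a bromo group at C-7; a fluoro group at C-3; a methyl group at C-4.
The substituents are ordered alphabetically, ignoring any di-/tri- multipliers.
Putting it together: 7-bromo-3-fluoro-4-methylheptan-2-ol.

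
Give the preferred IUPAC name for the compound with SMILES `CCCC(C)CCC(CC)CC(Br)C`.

The longest carbon chain is 10 atoms: the parent is decane.
Number the chain so that the substituent locant set {2,4,7} is lower than {4,7,9} at the first point of difference.
That gives a bromo group at C-2; an ethyl group at C-4; a methyl group at C-7.
Substituent prefixes are cited in alphabetical order (multiplying prefixes like di-/tri- are ignored for ordering).
The name is 2-bromo-4-ethyl-7-methyldecane.

2-bromo-4-ethyl-7-methyldecane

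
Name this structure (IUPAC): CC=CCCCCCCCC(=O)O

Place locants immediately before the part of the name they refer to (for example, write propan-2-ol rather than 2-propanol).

The longest chain bearing the –COOH group and the multiple bond is 11 carbons long (undecane).
The highest-priority functional group is a carboxylic acid (terminal –COOH), so the name ends in -oic acid.
There is one C=C double bond, indicated by the ending -ene.
Choose the numbering such that the carboxylic acid carbon is C-1 by definition.
With this numbering: the double bond between C-9 and C-10.
Assembling the pieces gives undec-9-enoic acid.

undec-9-enoic acid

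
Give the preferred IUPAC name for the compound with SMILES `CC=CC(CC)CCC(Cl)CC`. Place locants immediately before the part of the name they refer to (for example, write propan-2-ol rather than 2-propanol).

The longest chain bearing the multiple bond is 9 carbons long (nonane).
There is one C=C double bond, indicated by the ending -ene.
Number the chain so that numbering from this end puts the double bond at C-2 rather than C-7.
With this numbering: the double bond between C-2 and C-3; a chloro group at C-7; an ethyl group at C-4.
Prefixes are listed alphabetically: chloro, ethyl.
Putting it together: 7-chloro-4-ethylnon-2-ene.

7-chloro-4-ethylnon-2-ene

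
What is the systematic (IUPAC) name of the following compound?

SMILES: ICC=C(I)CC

Counting along the main chain through the multiple bond gives 5 carbons: the parent is pentane.
There is one C=C double bond, indicated by the ending -ene.
Number the chain so that numbering from this end puts the double bond at C-2 rather than C-3.
With this numbering: the double bond between C-2 and C-3; iodo groups at C-1 and C-3.
The name is 1,3-diiodopent-2-ene.

1,3-diiodopent-2-ene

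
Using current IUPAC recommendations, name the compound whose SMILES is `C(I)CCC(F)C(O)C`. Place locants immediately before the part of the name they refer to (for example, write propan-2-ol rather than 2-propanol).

Counting along the main chain through the –OH group gives 6 carbons: the parent is hexane.
An alcohol (–OH) is the principal characteristic group, giving the suffix -ol.
Number the chain so that numbering from this end puts the hydroxyl group at C-2 rather than C-5.
That gives the hydroxyl at C-2; a fluoro group at C-3; an iodo group at C-6.
The substituents are ordered alphabetically, ignoring any di-/tri- multipliers.
The name is 3-fluoro-6-iodohexan-2-ol.

3-fluoro-6-iodohexan-2-ol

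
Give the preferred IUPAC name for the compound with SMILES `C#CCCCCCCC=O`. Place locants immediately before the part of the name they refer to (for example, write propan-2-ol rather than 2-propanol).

non-8-ynal

The longest carbon chain that includes the –CHO group and the multiple bond has 9 carbons, so the parent hydride is nonane.
The principal characteristic group is an aldehyde (terminal –CHO), named with the suffix -al.
A C≡C triple bond in the chain gives the infix -yne-.
Choose the numbering such that the aldehyde carbon is C-1 by definition.
That gives the triple bond between C-8 and C-9.
Putting it together: non-8-ynal.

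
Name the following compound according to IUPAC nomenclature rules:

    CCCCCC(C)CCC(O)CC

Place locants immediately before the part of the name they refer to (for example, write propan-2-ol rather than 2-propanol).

6-methylundecan-3-ol

The longest chain bearing the –OH group is 11 carbons long (undecane).
The highest-priority functional group is an alcohol (–OH), so the name ends in -ol.
Choose the numbering such that numbering from this end puts the hydroxyl group at C-3 rather than C-9.
That gives the hydroxyl at C-3; a methyl group at C-6.
Assembling the pieces gives 6-methylundecan-3-ol.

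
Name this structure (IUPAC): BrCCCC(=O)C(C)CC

The longest carbon chain that includes the carbonyl has 7 carbons, so the parent hydride is heptane.
The highest-priority functional group is a ketone (C=O on an internal carbon), so the name ends in -one.
The numbering direction is chosen so that the substituent locant set {1,5} is lower than {3,7} at the first point of difference.
This places the carbonyl at C-4; a bromo group at C-1; a methyl group at C-5.
The substituents are ordered alphabetically, ignoring any di-/tri- multipliers.
The name is 1-bromo-5-methylheptan-4-one.

1-bromo-5-methylheptan-4-one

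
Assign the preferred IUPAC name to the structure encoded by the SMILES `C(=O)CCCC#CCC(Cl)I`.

Counting along the main chain through the –CHO group and the multiple bond gives 8 carbons: the parent is octane.
The highest-priority functional group is an aldehyde (terminal –CHO), so the name ends in -al.
A C≡C triple bond in the chain gives the infix -yne-.
Choose the numbering such that the aldehyde carbon is C-1 by definition.
With this numbering: the triple bond between C-5 and C-6; a chloro group at C-8; an iodo group at C-8.
Prefixes are listed alphabetically: chloro, iodo.
Assembling the pieces gives 8-chloro-8-iodooct-5-ynal.

8-chloro-8-iodooct-5-ynal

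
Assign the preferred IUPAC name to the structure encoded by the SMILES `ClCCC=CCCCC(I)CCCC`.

The longest chain bearing the multiple bond is 12 carbons long (dodecane).
The chain contains a C=C double bond, so the unsaturation ending is -ene.
Choose the numbering such that numbering from this end puts the double bond at C-3 rather than C-9.
That gives the double bond between C-3 and C-4; a chloro group at C-1; an iodo group at C-8.
Prefixes are listed alphabetically: chloro, iodo.
Assembling the pieces gives 1-chloro-8-iodododec-3-ene.

1-chloro-8-iodododec-3-ene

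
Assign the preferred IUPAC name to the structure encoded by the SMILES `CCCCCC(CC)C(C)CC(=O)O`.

4-ethyl-3-methylnonanoic acid

The longest chain bearing the –COOH group is 9 carbons long (nonane).
The highest-priority functional group is a carboxylic acid (terminal –COOH), so the name ends in -oic acid.
Number the chain so that the carboxylic acid carbon is C-1 by definition.
This places an ethyl group at C-4; a methyl group at C-3.
Prefixes are listed alphabetically: ethyl, methyl.
Putting it together: 4-ethyl-3-methylnonanoic acid.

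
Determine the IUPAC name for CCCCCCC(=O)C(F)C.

Counting along the main chain through the carbonyl gives 9 carbons: the parent is nonane.
The highest-priority functional group is a ketone (C=O on an internal carbon), so the name ends in -one.
Choose the numbering such that numbering from this end puts the carbonyl group at C-3 rather than C-7.
With this numbering: the carbonyl at C-3; a fluoro group at C-2.
The name is 2-fluorononan-3-one.

2-fluorononan-3-one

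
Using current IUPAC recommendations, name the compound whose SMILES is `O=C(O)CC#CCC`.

hex-3-ynoic acid

Counting along the main chain through the –COOH group and the multiple bond gives 6 carbons: the parent is hexane.
A carboxylic acid (terminal –COOH) is the principal characteristic group, giving the suffix -oic acid.
A C≡C triple bond in the chain gives the infix -yne-.
The numbering direction is chosen so that the carboxylic acid carbon is C-1 by definition.
That gives the triple bond between C-3 and C-4.
The name is hex-3-ynoic acid.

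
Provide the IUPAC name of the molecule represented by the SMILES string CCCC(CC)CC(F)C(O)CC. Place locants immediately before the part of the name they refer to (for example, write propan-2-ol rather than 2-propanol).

The longest chain bearing the –OH group is 9 carbons long (nonane).
The principal characteristic group is an alcohol (–OH), named with the suffix -ol.
Number the chain so that numbering from this end puts the hydroxyl group at C-3 rather than C-7.
With this numbering: the hydroxyl at C-3; an ethyl group at C-6; a fluoro group at C-4.
The substituents are ordered alphabetically, ignoring any di-/tri- multipliers.
Putting it together: 6-ethyl-4-fluorononan-3-ol.

6-ethyl-4-fluorononan-3-ol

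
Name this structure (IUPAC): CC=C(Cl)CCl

Counting along the main chain through the multiple bond gives 4 carbons: the parent is butane.
The chain contains a C=C double bond, so the unsaturation ending is -ene.
Number the chain so that the substituent locant set {1,2} is lower than {3,4} at the first point of difference.
This places the double bond between C-2 and C-3; chloro groups at C-1 and C-2.
Assembling the pieces gives 1,2-dichlorobut-2-ene.

1,2-dichlorobut-2-ene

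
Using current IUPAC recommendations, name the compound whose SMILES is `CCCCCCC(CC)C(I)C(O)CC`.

The longest carbon chain that includes the –OH group has 11 carbons, so the parent hydride is undecane.
An alcohol (–OH) is the principal characteristic group, giving the suffix -ol.
Choose the numbering such that numbering from this end puts the hydroxyl group at C-3 rather than C-9.
This places the hydroxyl at C-3; an ethyl group at C-5; an iodo group at C-4.
Prefixes are listed alphabetically: ethyl, iodo.
Assembling the pieces gives 5-ethyl-4-iodoundecan-3-ol.

5-ethyl-4-iodoundecan-3-ol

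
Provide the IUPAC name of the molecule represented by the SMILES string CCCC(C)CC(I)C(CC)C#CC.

4-ethyl-5-iodo-7-methyldec-2-yne

Counting along the main chain through the multiple bond gives 10 carbons: the parent is decane.
There is one C≡C triple bond, indicated by the ending -yne.
Number the chain so that numbering from this end puts the triple bond at C-2 rather than C-8.
With this numbering: the triple bond between C-2 and C-3; an ethyl group at C-4; an iodo group at C-5; a methyl group at C-7.
The substituents are ordered alphabetically, ignoring any di-/tri- multipliers.
The name is 4-ethyl-5-iodo-7-methyldec-2-yne.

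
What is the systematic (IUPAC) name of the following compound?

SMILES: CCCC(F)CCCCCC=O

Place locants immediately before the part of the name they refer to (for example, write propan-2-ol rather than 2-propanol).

7-fluorodecanal

Counting along the main chain through the –CHO group gives 10 carbons: the parent is decane.
The principal characteristic group is an aldehyde (terminal –CHO), named with the suffix -al.
The numbering direction is chosen so that the aldehyde carbon is C-1 by definition.
With this numbering: a fluoro group at C-7.
Putting it together: 7-fluorodecanal.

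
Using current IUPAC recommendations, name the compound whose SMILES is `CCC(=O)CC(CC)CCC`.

The longest chain bearing the carbonyl is 8 carbons long (octane).
The principal characteristic group is a ketone (C=O on an internal carbon), named with the suffix -one.
Choose the numbering such that numbering from this end puts the carbonyl group at C-3 rather than C-6.
With this numbering: the carbonyl at C-3; an ethyl group at C-5.
The name is 5-ethyloctan-3-one.

5-ethyloctan-3-one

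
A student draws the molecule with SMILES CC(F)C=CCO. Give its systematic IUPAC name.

The longest chain bearing the –OH group and the multiple bond is 5 carbons long (pentane).
An alcohol (–OH) is the principal characteristic group, giving the suffix -ol.
The chain contains a C=C double bond, so the unsaturation ending is -ene.
Choose the numbering such that numbering from this end puts the hydroxyl group at C-1 rather than C-5.
This places the hydroxyl at C-1; the double bond between C-2 and C-3; a fluoro group at C-4.
Putting it together: 4-fluoropent-2-en-1-ol.

4-fluoropent-2-en-1-ol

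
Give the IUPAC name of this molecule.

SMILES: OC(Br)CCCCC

The longest carbon chain that includes the –OH group has 6 carbons, so the parent hydride is hexane.
The principal characteristic group is an alcohol (–OH), named with the suffix -ol.
Number the chain so that numbering from this end puts the hydroxyl group at C-1 rather than C-6.
That gives the hydroxyl at C-1; a bromo group at C-1.
Assembling the pieces gives 1-bromohexan-1-ol.

1-bromohexan-1-ol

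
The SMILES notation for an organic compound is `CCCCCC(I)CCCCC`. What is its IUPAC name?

6-iodoundecane

The longest continuous carbon chain has 11 atoms, so the parent hydride is undecane.
Numbering from either end gives identical locants here.
With this numbering: an iodo group at C-6.
The name is 6-iodoundecane.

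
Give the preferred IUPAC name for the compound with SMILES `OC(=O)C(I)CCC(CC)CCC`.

5-ethyl-2-iodooctanoic acid

The longest carbon chain that includes the –COOH group has 8 carbons, so the parent hydride is octane.
A carboxylic acid (terminal –COOH) is the principal characteristic group, giving the suffix -oic acid.
The numbering direction is chosen so that the carboxylic acid carbon is C-1 by definition.
This places an ethyl group at C-5; an iodo group at C-2.
Substituent prefixes are cited in alphabetical order (multiplying prefixes like di-/tri- are ignored for ordering).
Putting it together: 5-ethyl-2-iodooctanoic acid.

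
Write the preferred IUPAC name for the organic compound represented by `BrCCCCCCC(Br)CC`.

The longest continuous carbon chain has 9 atoms, so the parent hydride is nonane.
The numbering direction is chosen so that the substituent locant set {1,7} is lower than {3,9} at the first point of difference.
This places bromo groups at C-1 and C-7.
Putting it together: 1,7-dibromononane.

1,7-dibromononane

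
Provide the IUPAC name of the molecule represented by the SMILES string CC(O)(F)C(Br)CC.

3-bromo-2-fluoropentan-2-ol

Counting along the main chain through the –OH group gives 5 carbons: the parent is pentane.
The highest-priority functional group is an alcohol (–OH), so the name ends in -ol.
Number the chain so that numbering from this end puts the hydroxyl group at C-2 rather than C-4.
That gives the hydroxyl at C-2; a bromo group at C-3; a fluoro group at C-2.
The substituents are ordered alphabetically, ignoring any di-/tri- multipliers.
Putting it together: 3-bromo-2-fluoropentan-2-ol.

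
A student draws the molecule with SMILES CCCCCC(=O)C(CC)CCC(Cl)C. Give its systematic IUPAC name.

Counting along the main chain through the carbonyl gives 11 carbons: the parent is undecane.
The highest-priority functional group is a ketone (C=O on an internal carbon), so the name ends in -one.
Choose the numbering such that the substituent locant set {2,5} is lower than {7,10} at the first point of difference.
With this numbering: the carbonyl at C-6; a chloro group at C-2; an ethyl group at C-5.
The substituents are ordered alphabetically, ignoring any di-/tri- multipliers.
The name is 2-chloro-5-ethylundecan-6-one.

2-chloro-5-ethylundecan-6-one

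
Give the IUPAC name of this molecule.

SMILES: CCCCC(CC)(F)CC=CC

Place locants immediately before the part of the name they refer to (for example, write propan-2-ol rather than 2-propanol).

The longest carbon chain that includes the multiple bond has 9 carbons, so the parent hydride is nonane.
There is one C=C double bond, indicated by the ending -ene.
The numbering direction is chosen so that numbering from this end puts the double bond at C-2 rather than C-7.
That gives the double bond between C-2 and C-3; an ethyl group at C-5; a fluoro group at C-5.
The substituents are ordered alphabetically, ignoring any di-/tri- multipliers.
Assembling the pieces gives 5-ethyl-5-fluoronon-2-ene.

5-ethyl-5-fluoronon-2-ene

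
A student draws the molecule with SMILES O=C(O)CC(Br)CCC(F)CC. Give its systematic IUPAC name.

The longest carbon chain that includes the –COOH group has 8 carbons, so the parent hydride is octane.
The highest-priority functional group is a carboxylic acid (terminal –COOH), so the name ends in -oic acid.
The numbering direction is chosen so that the carboxylic acid carbon is C-1 by definition.
This places a bromo group at C-3; a fluoro group at C-6.
The substituents are ordered alphabetically, ignoring any di-/tri- multipliers.
Assembling the pieces gives 3-bromo-6-fluorooctanoic acid.

3-bromo-6-fluorooctanoic acid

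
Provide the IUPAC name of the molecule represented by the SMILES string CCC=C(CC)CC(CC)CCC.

The longest carbon chain that includes the multiple bond has 9 carbons, so the parent hydride is nonane.
A C=C double bond in the chain gives the infix -ene-.
Choose the numbering such that numbering from this end puts the double bond at C-3 rather than C-6.
This places the double bond between C-3 and C-4; ethyl groups at C-4 and C-6.
The name is 4,6-diethylnon-3-ene.

4,6-diethylnon-3-ene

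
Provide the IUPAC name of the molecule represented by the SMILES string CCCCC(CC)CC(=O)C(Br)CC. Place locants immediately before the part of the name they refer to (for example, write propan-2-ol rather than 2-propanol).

The longest carbon chain that includes the carbonyl has 10 carbons, so the parent hydride is decane.
The principal characteristic group is a ketone (C=O on an internal carbon), named with the suffix -one.
Choose the numbering such that numbering from this end puts the carbonyl group at C-4 rather than C-7.
That gives the carbonyl at C-4; a bromo group at C-3; an ethyl group at C-6.
The substituents are ordered alphabetically, ignoring any di-/tri- multipliers.
Putting it together: 3-bromo-6-ethyldecan-4-one.

3-bromo-6-ethyldecan-4-one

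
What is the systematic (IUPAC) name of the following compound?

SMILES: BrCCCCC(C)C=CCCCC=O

The longest chain bearing the –CHO group and the multiple bond is 11 carbons long (undecane).
An aldehyde (terminal –CHO) is the principal characteristic group, giving the suffix -al.
The chain contains a C=C double bond, so the unsaturation ending is -ene.
Number the chain so that the aldehyde carbon is C-1 by definition.
That gives the double bond between C-5 and C-6; a bromo group at C-11; a methyl group at C-7.
Substituent prefixes are cited in alphabetical order (multiplying prefixes like di-/tri- are ignored for ordering).
Putting it together: 11-bromo-7-methylundec-5-enal.

11-bromo-7-methylundec-5-enal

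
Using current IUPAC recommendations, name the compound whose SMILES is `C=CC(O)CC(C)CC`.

The longest carbon chain that includes the –OH group and the multiple bond has 7 carbons, so the parent hydride is heptane.
The principal characteristic group is an alcohol (–OH), named with the suffix -ol.
A C=C double bond in the chain gives the infix -ene-.
The numbering direction is chosen so that numbering from this end puts the hydroxyl group at C-3 rather than C-5.
That gives the hydroxyl at C-3; the double bond between C-1 and C-2; a methyl group at C-5.
Assembling the pieces gives 5-methylhept-1-en-3-ol.

5-methylhept-1-en-3-ol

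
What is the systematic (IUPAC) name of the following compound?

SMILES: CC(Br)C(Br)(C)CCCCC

The longest carbon chain is 8 atoms: the parent is octane.
Number the chain so that the substituent locant set {2,3,3} is lower than {6,6,7} at the first point of difference.
That gives bromo groups at C-2 and C-3; a methyl group at C-3.
Substituent prefixes are cited in alphabetical order (multiplying prefixes like di-/tri- are ignored for ordering).
Putting it together: 2,3-dibromo-3-methyloctane.

2,3-dibromo-3-methyloctane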